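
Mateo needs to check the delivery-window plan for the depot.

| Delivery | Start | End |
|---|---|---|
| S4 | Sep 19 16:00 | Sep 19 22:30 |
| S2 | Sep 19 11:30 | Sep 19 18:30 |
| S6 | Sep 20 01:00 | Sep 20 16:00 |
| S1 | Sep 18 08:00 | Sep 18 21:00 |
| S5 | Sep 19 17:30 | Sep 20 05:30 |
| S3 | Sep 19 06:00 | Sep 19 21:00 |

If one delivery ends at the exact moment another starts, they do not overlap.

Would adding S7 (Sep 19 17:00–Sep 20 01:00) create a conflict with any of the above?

Yes — it overlaps S2, S3, S4, S5

S1: ends Sep 18 21:00 at or before S7 starts Sep 19 17:00 → clear.
S3: starts Sep 19 06:00 before S7 ends Sep 20 01:00, and ends Sep 19 21:00 after S7 starts Sep 19 17:00 → overlap.
S2: starts Sep 19 11:30 before S7 ends Sep 20 01:00, and ends Sep 19 18:30 after S7 starts Sep 19 17:00 → overlap.
S4: starts Sep 19 16:00 before S7 ends Sep 20 01:00, and ends Sep 19 22:30 after S7 starts Sep 19 17:00 → overlap.
S5: starts Sep 19 17:30 before S7 ends Sep 20 01:00, and ends Sep 20 05:30 after S7 starts Sep 19 17:00 → overlap.
S6: starts Sep 20 01:00 at or after S7 ends Sep 20 01:00 → clear.
S7 overlaps S2, S3, S4, S5.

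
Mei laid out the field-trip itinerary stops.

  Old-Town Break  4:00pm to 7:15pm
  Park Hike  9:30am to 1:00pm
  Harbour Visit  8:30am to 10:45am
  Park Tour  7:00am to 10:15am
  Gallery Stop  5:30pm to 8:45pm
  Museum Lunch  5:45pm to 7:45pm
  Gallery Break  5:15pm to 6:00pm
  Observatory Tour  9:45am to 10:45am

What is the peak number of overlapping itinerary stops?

4

Sort all start/end points and keep a running count:
7:00am start Park Tour → 1
8:30am start Harbour Visit → 2
9:30am start Park Hike → 3
9:45am start Observatory Tour → 4
10:15am end Park Tour → 3
10:45am end Harbour Visit → 2
10:45am end Observatory Tour → 1
1:00pm end Park Hike → 0
4:00pm start Old-Town Break → 1
5:15pm start Gallery Break → 2
5:30pm start Gallery Stop → 3
5:45pm start Museum Lunch → 4
6:00pm end Gallery Break → 3
7:15pm end Old-Town Break → 2
7:45pm end Museum Lunch → 1
8:45pm end Gallery Stop → 0
Peak is 4, at 9:45am (Harbour Visit, Observatory Tour, Park Hike, Park Tour).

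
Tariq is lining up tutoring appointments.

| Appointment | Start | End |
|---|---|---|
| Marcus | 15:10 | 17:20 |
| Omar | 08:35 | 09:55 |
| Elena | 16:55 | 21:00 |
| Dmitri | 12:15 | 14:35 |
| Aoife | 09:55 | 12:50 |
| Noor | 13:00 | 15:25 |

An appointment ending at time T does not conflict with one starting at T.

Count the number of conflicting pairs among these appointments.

Sorted by start: Omar, Aoife, Dmitri, Noor, Marcus, Elena.
Aoife starts exactly when Omar ends (back-to-back, no overlap); Omar is clear from here.
Dmitri starts before Aoife ends → Aoife and Dmitri overlap.
Noor starts after Aoife ends; Aoife is clear from here.
Noor starts before Dmitri ends → Dmitri and Noor overlap.
Marcus starts after Dmitri ends; Dmitri is clear from here.
Marcus starts before Noor ends → Noor and Marcus overlap.
Elena starts after Noor ends.
Elena starts before Marcus ends → Marcus and Elena overlap.
Overlapping pairs: Aoife & Dmitri, Dmitri & Noor, Elena & Marcus, Marcus & Noor — 4 in total.

4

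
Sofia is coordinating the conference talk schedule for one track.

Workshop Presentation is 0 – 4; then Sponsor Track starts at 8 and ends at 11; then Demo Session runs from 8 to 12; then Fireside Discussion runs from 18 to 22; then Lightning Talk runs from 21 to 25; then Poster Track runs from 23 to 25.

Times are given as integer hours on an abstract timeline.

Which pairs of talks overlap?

Two intervals overlap when each starts before the other ends.
Sorted by start: Workshop Presentation, Sponsor Track, Demo Session, Fireside Discussion, Lightning Talk, Poster Track.
Sponsor Track starts after Workshop Presentation ends; Workshop Presentation is clear from here.
Demo Session starts before Sponsor Track ends → Sponsor Track and Demo Session overlap.
Fireside Discussion starts after Sponsor Track ends; Sponsor Track is clear from here.
Fireside Discussion starts after Demo Session ends; Demo Session is clear from here.
Lightning Talk starts before Fireside Discussion ends → Fireside Discussion and Lightning Talk overlap.
Poster Track starts after Fireside Discussion ends.
Poster Track starts before Lightning Talk ends → Lightning Talk and Poster Track overlap.

Demo Session & Sponsor Track, Fireside Discussion & Lightning Talk, Lightning Talk & Poster Track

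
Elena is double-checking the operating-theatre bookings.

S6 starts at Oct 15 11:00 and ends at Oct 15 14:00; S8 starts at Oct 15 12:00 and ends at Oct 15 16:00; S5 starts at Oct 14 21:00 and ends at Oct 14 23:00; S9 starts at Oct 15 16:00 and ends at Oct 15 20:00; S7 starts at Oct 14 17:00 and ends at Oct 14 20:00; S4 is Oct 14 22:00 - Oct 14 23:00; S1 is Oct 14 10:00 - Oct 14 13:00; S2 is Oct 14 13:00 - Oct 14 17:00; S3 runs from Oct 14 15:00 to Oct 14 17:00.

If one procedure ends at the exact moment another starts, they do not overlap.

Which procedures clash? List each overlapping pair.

Sorted by start: S1, S2, S3, S7, S5, S4, S6, S8, S9.
S2 starts exactly when S1 ends (back-to-back, no overlap), so S1 has no further overlaps.
S3 starts before S2 ends → S2 and S3 overlap.
S7 starts exactly when S2 ends (back-to-back, no overlap), so S2 has no further overlaps.
S7 starts exactly when S3 ends (back-to-back, no overlap), so S3 has no further overlaps.
S5 starts after S7 ends, so S7 has no further overlaps.
S4 starts before S5 ends → S5 and S4 overlap.
S6 starts after S5 ends, so S5 has no further overlaps.
S6 starts after S4 ends, so S4 has no further overlaps.
S8 starts before S6 ends → S6 and S8 overlap.
S9 starts after S6 ends.
S9 starts exactly when S8 ends (back-to-back, no overlap).

S2 & S3, S4 & S5, S6 & S8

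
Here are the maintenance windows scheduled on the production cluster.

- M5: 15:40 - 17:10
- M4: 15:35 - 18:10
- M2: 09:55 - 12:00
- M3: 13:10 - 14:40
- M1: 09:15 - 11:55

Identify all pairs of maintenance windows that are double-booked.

Two intervals overlap when each starts before the other ends.
Sorted by start: M1, M2, M3, M4, M5.
M2 starts before M1 ends → M1 and M2 overlap.
M3 starts after M1 ends, so M1 has no further overlaps.
M3 starts after M2 ends, so M2 has no further overlaps.
M4 starts after M3 ends, so M3 has no further overlaps.
M5 starts before M4 ends → M4 and M5 overlap.

M1 & M2, M4 & M5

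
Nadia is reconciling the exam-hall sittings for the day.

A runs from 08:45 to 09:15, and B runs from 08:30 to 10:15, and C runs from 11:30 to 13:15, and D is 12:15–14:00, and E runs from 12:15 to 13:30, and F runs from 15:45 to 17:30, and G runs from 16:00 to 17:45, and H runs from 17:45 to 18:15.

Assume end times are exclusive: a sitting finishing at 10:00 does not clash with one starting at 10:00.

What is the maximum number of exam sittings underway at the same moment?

Sort all start/end points and keep a running count:
08:30 start B → 1
08:45 start A → 2
09:15 end A → 1
10:15 end B → 0
11:30 start C → 1
12:15 start D → 2
12:15 start E → 3
13:15 end C → 2
13:30 end E → 1
14:00 end D → 0
15:45 start F → 1
16:00 start G → 2
17:30 end F → 1
17:45 end G → 0
17:45 start H → 1
18:15 end H → 0
Peak is 3, at 12:15 (C, D, E).

3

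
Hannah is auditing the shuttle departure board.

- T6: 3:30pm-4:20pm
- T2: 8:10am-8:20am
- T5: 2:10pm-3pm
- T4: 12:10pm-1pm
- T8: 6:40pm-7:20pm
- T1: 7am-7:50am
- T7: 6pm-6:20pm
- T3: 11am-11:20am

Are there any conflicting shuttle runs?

No

Sorted by start: T1, T2, T3, T4, T5, T6, T7, T8.
T2 starts after T1 ends; T1 is clear from here.
T3 starts after T2 ends; T2 is clear from here.
T4 starts after T3 ends; T3 is clear from here.
T5 starts after T4 ends; T4 is clear from here.
T6 starts after T5 ends; T5 is clear from here.
T7 starts after T6 ends; T6 is clear from here.
T8 starts after T7 ends.
Every pair is clear; the schedule has no overlaps.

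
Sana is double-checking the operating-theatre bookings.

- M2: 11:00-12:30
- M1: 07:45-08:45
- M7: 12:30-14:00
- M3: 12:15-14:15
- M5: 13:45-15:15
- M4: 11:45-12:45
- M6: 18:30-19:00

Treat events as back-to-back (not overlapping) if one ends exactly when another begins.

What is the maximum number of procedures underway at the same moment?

3

Sweep the timeline, counting +1 at each start and −1 at each end (ends before starts at a tie):
07:45 start M1 → 1
08:45 end M1 → 0
11:00 start M2 → 1
11:45 start M4 → 2
12:15 start M3 → 3
12:30 end M2 → 2
12:30 start M7 → 3
12:45 end M4 → 2
13:45 start M5 → 3
14:00 end M7 → 2
14:15 end M3 → 1
15:15 end M5 → 0
18:30 start M6 → 1
19:00 end M6 → 0
Peak is 3, at 12:15 (M2, M3, M4).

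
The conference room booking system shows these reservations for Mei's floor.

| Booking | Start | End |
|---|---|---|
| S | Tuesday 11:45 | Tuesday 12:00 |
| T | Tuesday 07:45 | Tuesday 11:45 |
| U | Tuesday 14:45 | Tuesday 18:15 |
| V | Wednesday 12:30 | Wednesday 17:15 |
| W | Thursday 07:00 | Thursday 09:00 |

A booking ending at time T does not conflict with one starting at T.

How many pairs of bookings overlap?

Sorted by start: T, S, U, V, W.
S starts exactly when T ends (back-to-back, no overlap) — done with T.
U starts after S ends — done with S.
V starts after U ends — done with U.
W starts after V ends.
No pair overlaps.

0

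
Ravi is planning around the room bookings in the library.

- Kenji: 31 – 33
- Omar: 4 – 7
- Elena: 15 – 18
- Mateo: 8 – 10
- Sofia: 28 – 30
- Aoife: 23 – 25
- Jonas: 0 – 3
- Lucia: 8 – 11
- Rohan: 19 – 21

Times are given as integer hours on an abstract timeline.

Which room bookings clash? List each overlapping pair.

Check each pair: they overlap iff neither finishes before the other starts.
Sorted by start: Jonas, Omar, Lucia, Mateo, Elena, Rohan, Aoife, Sofia, Kenji.
Omar starts after Jonas ends — done with Jonas.
Lucia starts after Omar ends — done with Omar.
Mateo starts before Lucia ends → Lucia and Mateo overlap.
Elena starts after Lucia ends — done with Lucia.
Elena starts after Mateo ends — done with Mateo.
Rohan starts after Elena ends — done with Elena.
Aoife starts after Rohan ends — done with Rohan.
Sofia starts after Aoife ends — done with Aoife.
Kenji starts after Sofia ends.

Lucia & Mateo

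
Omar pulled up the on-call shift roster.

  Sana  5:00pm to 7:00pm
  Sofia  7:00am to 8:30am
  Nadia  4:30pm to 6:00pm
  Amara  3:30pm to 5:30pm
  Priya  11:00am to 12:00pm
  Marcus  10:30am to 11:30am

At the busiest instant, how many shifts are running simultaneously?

3

Sweep the timeline, counting +1 at each start and −1 at each end (ends before starts at a tie):
7:00am start Sofia → 1
8:30am end Sofia → 0
10:30am start Marcus → 1
11:00am start Priya → 2
11:30am end Marcus → 1
12:00pm end Priya → 0
3:30pm start Amara → 1
4:30pm start Nadia → 2
5:00pm start Sana → 3
5:30pm end Amara → 2
6:00pm end Nadia → 1
7:00pm end Sana → 0
Peak is 3, at 5:00pm (Amara, Nadia, Sana).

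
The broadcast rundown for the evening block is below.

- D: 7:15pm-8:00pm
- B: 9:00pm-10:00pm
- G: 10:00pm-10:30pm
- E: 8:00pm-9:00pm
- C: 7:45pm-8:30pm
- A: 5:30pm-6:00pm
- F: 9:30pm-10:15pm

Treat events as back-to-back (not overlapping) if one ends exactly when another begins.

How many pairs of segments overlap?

4

Sorted by start: A, D, C, E, B, F, G.
D starts after A ends, so nothing later overlaps A either.
C starts before D ends → D and C overlap.
E starts exactly when D ends (back-to-back, no overlap), so nothing later overlaps D either.
E starts before C ends → C and E overlap.
B starts after C ends, so nothing later overlaps C either.
B starts exactly when E ends (back-to-back, no overlap), so nothing later overlaps E either.
F starts before B ends → B and F overlap.
G starts exactly when B ends (back-to-back, no overlap).
G starts before F ends → F and G overlap.
Overlapping pairs: B & F, C & D, C & E, F & G — 4 in total.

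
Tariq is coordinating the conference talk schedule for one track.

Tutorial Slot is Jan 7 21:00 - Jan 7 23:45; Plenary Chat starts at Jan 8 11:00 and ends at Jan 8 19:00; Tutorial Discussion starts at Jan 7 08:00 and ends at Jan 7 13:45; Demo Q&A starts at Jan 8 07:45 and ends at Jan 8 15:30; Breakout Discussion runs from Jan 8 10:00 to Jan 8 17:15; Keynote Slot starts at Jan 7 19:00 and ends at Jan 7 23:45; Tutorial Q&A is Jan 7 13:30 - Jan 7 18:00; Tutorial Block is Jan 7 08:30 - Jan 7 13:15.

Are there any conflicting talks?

Sorted by start: Tutorial Discussion, Tutorial Block, Tutorial Q&A, Keynote Slot, Tutorial Slot, Demo Q&A, Breakout Discussion, Plenary Chat.
Tutorial Block starts before Tutorial Discussion ends → Tutorial Discussion and Tutorial Block overlap.
That's a conflict, so the schedule is not conflict-free.

Yes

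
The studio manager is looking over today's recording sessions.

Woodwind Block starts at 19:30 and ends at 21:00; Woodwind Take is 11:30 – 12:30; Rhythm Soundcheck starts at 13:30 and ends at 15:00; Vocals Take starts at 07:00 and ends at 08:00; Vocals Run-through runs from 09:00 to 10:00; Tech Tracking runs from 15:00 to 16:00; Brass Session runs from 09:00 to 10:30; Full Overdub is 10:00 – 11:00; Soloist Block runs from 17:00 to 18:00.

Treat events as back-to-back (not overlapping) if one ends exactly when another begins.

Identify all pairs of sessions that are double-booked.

Brass Session & Full Overdub, Brass Session & Vocals Run-through

Two intervals overlap when each starts before the other ends.
Sorted by start: Vocals Take, Vocals Run-through, Brass Session, Full Overdub, Woodwind Take, Rhythm Soundcheck, Tech Tracking, Soloist Block, Woodwind Block.
Vocals Run-through starts after Vocals Take ends — done with Vocals Take.
Brass Session starts before Vocals Run-through ends → Vocals Run-through and Brass Session overlap.
Full Overdub starts exactly when Vocals Run-through ends (back-to-back, no overlap) — done with Vocals Run-through.
Full Overdub starts before Brass Session ends → Brass Session and Full Overdub overlap.
Woodwind Take starts after Brass Session ends — done with Brass Session.
Woodwind Take starts after Full Overdub ends — done with Full Overdub.
Rhythm Soundcheck starts after Woodwind Take ends — done with Woodwind Take.
Tech Tracking starts exactly when Rhythm Soundcheck ends (back-to-back, no overlap) — done with Rhythm Soundcheck.
Soloist Block starts after Tech Tracking ends — done with Tech Tracking.
Woodwind Block starts after Soloist Block ends.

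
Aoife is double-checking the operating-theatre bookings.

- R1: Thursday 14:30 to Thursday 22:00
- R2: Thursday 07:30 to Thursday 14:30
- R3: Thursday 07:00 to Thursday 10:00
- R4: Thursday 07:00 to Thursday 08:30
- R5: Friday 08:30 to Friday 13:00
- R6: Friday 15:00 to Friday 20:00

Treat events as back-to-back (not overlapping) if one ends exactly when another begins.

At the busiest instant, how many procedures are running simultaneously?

Walk through starts and ends in time order (an end at T is processed before a start at T):
Thursday 07:00 start R3 → 1
Thursday 07:00 start R4 → 2
Thursday 07:30 start R2 → 3
Thursday 08:30 end R4 → 2
Thursday 10:00 end R3 → 1
Thursday 14:30 end R2 → 0
Thursday 14:30 start R1 → 1
Thursday 22:00 end R1 → 0
Friday 08:30 start R5 → 1
Friday 13:00 end R5 → 0
Friday 15:00 start R6 → 1
Friday 20:00 end R6 → 0
Peak is 3, at Thursday 07:30 (R2, R3, R4).

3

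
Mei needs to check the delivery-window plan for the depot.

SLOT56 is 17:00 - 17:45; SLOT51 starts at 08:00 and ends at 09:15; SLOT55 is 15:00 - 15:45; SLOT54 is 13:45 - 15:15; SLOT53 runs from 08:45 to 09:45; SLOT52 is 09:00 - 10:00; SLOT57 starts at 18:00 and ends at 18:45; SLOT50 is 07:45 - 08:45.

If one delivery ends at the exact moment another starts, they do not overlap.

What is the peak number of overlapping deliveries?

Sweep the timeline, counting +1 at each start and −1 at each end (ends before starts at a tie):
07:45 start SLOT50 → 1
08:00 start SLOT51 → 2
08:45 end SLOT50 → 1
08:45 start SLOT53 → 2
09:00 start SLOT52 → 3
09:15 end SLOT51 → 2
09:45 end SLOT53 → 1
10:00 end SLOT52 → 0
13:45 start SLOT54 → 1
15:00 start SLOT55 → 2
15:15 end SLOT54 → 1
15:45 end SLOT55 → 0
17:00 start SLOT56 → 1
17:45 end SLOT56 → 0
18:00 start SLOT57 → 1
18:45 end SLOT57 → 0
Peak is 3, at 09:00 (SLOT51, SLOT52, SLOT53).

3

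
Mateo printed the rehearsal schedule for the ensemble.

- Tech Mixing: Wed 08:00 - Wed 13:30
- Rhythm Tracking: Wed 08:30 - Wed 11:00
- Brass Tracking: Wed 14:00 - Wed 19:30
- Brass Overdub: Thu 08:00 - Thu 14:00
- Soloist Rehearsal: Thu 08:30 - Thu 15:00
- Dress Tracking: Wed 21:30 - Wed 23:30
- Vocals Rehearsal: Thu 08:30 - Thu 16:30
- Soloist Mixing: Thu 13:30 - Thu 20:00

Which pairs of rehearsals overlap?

Sorted by start: Tech Mixing, Rhythm Tracking, Brass Tracking, Dress Tracking, Brass Overdub, Soloist Rehearsal, Vocals Rehearsal, Soloist Mixing.
Rhythm Tracking starts before Tech Mixing ends → Tech Mixing and Rhythm Tracking overlap.
Brass Tracking starts after Tech Mixing ends, so nothing later overlaps Tech Mixing either.
Brass Tracking starts after Rhythm Tracking ends, so nothing later overlaps Rhythm Tracking either.
Dress Tracking starts after Brass Tracking ends, so nothing later overlaps Brass Tracking either.
Brass Overdub starts after Dress Tracking ends, so nothing later overlaps Dress Tracking either.
Soloist Rehearsal starts before Brass Overdub ends → Brass Overdub and Soloist Rehearsal overlap.
Vocals Rehearsal starts before Brass Overdub ends → Brass Overdub and Vocals Rehearsal overlap.
Soloist Mixing starts before Brass Overdub ends → Brass Overdub and Soloist Mixing overlap.
Vocals Rehearsal starts before Soloist Rehearsal ends → Soloist Rehearsal and Vocals Rehearsal overlap.
Soloist Mixing starts before Soloist Rehearsal ends → Soloist Rehearsal and Soloist Mixing overlap.
Soloist Mixing starts before Vocals Rehearsal ends → Vocals Rehearsal and Soloist Mixing overlap.

Brass Overdub & Soloist Mixing, Brass Overdub & Soloist Rehearsal, Brass Overdub & Vocals Rehearsal, Rhythm Tracking & Tech Mixing, Soloist Mixing & Soloist Rehearsal, Soloist Mixing & Vocals Rehearsal, Soloist Rehearsal & Vocals Rehearsal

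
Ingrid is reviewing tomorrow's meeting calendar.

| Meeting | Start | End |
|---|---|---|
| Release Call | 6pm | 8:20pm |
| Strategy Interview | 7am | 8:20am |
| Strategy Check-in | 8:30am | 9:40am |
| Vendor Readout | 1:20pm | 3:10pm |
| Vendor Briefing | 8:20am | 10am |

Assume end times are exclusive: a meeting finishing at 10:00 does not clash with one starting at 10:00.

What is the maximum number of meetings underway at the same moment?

2

Sort all start/end points and keep a running count:
7am start Strategy Interview → 1
8:20am end Strategy Interview → 0
8:20am start Vendor Briefing → 1
8:30am start Strategy Check-in → 2
9:40am end Strategy Check-in → 1
10am end Vendor Briefing → 0
1:20pm start Vendor Readout → 1
3:10pm end Vendor Readout → 0
6pm start Release Call → 1
8:20pm end Release Call → 0
Peak is 2, at 8:30am (Strategy Check-in, Vendor Briefing).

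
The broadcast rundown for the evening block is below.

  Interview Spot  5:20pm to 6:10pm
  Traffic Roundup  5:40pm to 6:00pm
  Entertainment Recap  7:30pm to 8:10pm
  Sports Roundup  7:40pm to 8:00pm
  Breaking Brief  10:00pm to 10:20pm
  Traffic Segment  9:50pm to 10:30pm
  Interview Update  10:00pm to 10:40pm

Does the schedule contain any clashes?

Sorted by start: Interview Spot, Traffic Roundup, Entertainment Recap, Sports Roundup, Traffic Segment, Breaking Brief, Interview Update.
Traffic Roundup starts before Interview Spot ends → Interview Spot and Traffic Roundup overlap.
That's a conflict, so the schedule is not conflict-free.

Yes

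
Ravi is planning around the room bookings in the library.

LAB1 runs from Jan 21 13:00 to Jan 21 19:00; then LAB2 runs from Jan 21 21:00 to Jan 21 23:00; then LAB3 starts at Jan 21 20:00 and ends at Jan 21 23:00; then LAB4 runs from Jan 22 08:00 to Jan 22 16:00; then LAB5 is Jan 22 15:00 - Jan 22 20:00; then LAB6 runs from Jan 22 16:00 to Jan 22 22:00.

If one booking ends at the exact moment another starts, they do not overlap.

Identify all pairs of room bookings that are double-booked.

LAB2 & LAB3, LAB4 & LAB5, LAB5 & LAB6

Check each pair: they overlap iff neither finishes before the other starts.
Sorted by start: LAB1, LAB3, LAB2, LAB4, LAB5, LAB6.
LAB3 starts after LAB1 ends, so nothing later overlaps LAB1 either.
LAB2 starts before LAB3 ends → LAB3 and LAB2 overlap.
LAB4 starts after LAB3 ends, so nothing later overlaps LAB3 either.
LAB4 starts after LAB2 ends, so nothing later overlaps LAB2 either.
LAB5 starts before LAB4 ends → LAB4 and LAB5 overlap.
LAB6 starts exactly when LAB4 ends (back-to-back, no overlap).
LAB6 starts before LAB5 ends → LAB5 and LAB6 overlap.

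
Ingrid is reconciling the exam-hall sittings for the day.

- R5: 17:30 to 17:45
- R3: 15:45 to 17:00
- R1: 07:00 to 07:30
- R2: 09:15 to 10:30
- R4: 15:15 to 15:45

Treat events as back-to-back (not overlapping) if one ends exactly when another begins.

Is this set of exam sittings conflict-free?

Check each pair: they overlap iff neither finishes before the other starts.
Sorted by start: R1, R2, R4, R3, R5.
R2 starts after R1 ends, so nothing later overlaps R1 either.
R4 starts after R2 ends, so nothing later overlaps R2 either.
R3 starts exactly when R4 ends (back-to-back, no overlap), so nothing later overlaps R4 either.
R5 starts after R3 ends.
Every pair is clear; the schedule has no overlaps.

Yes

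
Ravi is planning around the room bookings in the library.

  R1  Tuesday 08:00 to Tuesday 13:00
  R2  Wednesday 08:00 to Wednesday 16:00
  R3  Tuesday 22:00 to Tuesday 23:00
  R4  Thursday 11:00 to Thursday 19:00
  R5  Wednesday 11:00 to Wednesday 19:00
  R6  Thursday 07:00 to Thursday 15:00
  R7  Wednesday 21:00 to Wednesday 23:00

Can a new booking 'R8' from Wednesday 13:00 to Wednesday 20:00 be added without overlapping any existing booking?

R1: ends Tuesday 13:00 at or before R8 starts Wednesday 13:00 → clear.
R3: ends Tuesday 23:00 at or before R8 starts Wednesday 13:00 → clear.
R2: starts Wednesday 08:00 before R8 ends Wednesday 20:00, and ends Wednesday 16:00 after R8 starts Wednesday 13:00 → overlap.
R5: starts Wednesday 11:00 before R8 ends Wednesday 20:00, and ends Wednesday 19:00 after R8 starts Wednesday 13:00 → overlap.
R7: starts Wednesday 21:00 at or after R8 ends Wednesday 20:00 → clear.
R6: starts Thursday 07:00 at or after R8 ends Wednesday 20:00 → clear.
R4: starts Thursday 11:00 at or after R8 ends Wednesday 20:00 → clear.
R8 overlaps R2, R5.

No — it overlaps R2, R5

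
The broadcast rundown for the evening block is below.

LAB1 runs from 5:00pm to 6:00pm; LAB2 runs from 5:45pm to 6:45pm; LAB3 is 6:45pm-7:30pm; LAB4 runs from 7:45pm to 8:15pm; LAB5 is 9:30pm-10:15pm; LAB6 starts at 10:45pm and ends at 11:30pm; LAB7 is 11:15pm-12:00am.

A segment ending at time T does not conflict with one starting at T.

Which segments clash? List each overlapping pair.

LAB1 & LAB2, LAB6 & LAB7

Sorted by start: LAB1, LAB2, LAB3, LAB4, LAB5, LAB6, LAB7.
LAB2 starts before LAB1 ends → LAB1 and LAB2 overlap.
LAB3 starts after LAB1 ends, so LAB1 has no further overlaps.
LAB3 starts exactly when LAB2 ends (back-to-back, no overlap), so LAB2 has no further overlaps.
LAB4 starts after LAB3 ends, so LAB3 has no further overlaps.
LAB5 starts after LAB4 ends, so LAB4 has no further overlaps.
LAB6 starts after LAB5 ends, so LAB5 has no further overlaps.
LAB7 starts before LAB6 ends → LAB6 and LAB7 overlap.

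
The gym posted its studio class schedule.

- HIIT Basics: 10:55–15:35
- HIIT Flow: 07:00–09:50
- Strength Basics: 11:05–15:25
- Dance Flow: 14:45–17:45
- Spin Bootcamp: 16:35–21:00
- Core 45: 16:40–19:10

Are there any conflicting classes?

Two intervals overlap when each starts before the other ends.
Sorted by start: HIIT Flow, HIIT Basics, Strength Basics, Dance Flow, Spin Bootcamp, Core 45.
HIIT Basics starts after HIIT Flow ends, so nothing later overlaps HIIT Flow either.
Strength Basics starts before HIIT Basics ends → HIIT Basics and Strength Basics overlap.
That's a conflict, so the schedule is not conflict-free.

Yes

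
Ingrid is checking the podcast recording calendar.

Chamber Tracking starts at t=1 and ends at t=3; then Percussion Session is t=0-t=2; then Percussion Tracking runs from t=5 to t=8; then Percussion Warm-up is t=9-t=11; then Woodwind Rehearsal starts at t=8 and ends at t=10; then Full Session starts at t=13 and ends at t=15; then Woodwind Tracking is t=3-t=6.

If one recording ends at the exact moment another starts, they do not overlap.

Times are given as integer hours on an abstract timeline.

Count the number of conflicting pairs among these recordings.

Sorted by start: Percussion Session, Chamber Tracking, Woodwind Tracking, Percussion Tracking, Woodwind Rehearsal, Percussion Warm-up, Full Session.
Chamber Tracking starts before Percussion Session ends → Percussion Session and Chamber Tracking overlap.
Woodwind Tracking starts after Percussion Session ends — done with Percussion Session.
Woodwind Tracking starts exactly when Chamber Tracking ends (back-to-back, no overlap) — done with Chamber Tracking.
Percussion Tracking starts before Woodwind Tracking ends → Woodwind Tracking and Percussion Tracking overlap.
Woodwind Rehearsal starts after Woodwind Tracking ends — done with Woodwind Tracking.
Woodwind Rehearsal starts exactly when Percussion Tracking ends (back-to-back, no overlap) — done with Percussion Tracking.
Percussion Warm-up starts before Woodwind Rehearsal ends → Woodwind Rehearsal and Percussion Warm-up overlap.
Full Session starts after Woodwind Rehearsal ends.
Full Session starts after Percussion Warm-up ends.
Overlapping pairs: Chamber Tracking & Percussion Session, Percussion Tracking & Woodwind Tracking, Percussion Warm-up & Woodwind Rehearsal — 3 in total.

3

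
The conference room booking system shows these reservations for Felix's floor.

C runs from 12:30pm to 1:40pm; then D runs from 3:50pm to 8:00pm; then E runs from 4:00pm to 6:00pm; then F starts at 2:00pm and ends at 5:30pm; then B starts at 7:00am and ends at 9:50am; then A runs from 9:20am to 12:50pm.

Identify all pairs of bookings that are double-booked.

Sorted by start: B, A, C, F, D, E.
A starts before B ends → B and A overlap.
C starts after B ends, so B has no further overlaps.
C starts before A ends → A and C overlap.
F starts after A ends, so A has no further overlaps.
F starts after C ends, so C has no further overlaps.
D starts before F ends → F and D overlap.
E starts before F ends → F and E overlap.
E starts before D ends → D and E overlap.

A & B, A & C, D & E, D & F, E & F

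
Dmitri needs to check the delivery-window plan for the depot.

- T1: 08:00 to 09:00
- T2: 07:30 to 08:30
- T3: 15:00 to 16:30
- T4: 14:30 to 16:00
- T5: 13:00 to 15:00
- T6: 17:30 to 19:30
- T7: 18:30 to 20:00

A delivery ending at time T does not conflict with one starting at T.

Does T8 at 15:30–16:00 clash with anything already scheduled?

T2: ends 08:30 at or before T8 starts 15:30 → clear.
T1: ends 09:00 at or before T8 starts 15:30 → clear.
T5: ends 15:00 at or before T8 starts 15:30 → clear.
T4: starts 14:30 before T8 ends 16:00, and ends 16:00 after T8 starts 15:30 → overlap.
T3: starts 15:00 before T8 ends 16:00, and ends 16:30 after T8 starts 15:30 → overlap.
T6: starts 17:30 at or after T8 ends 16:00 → clear.
T7: starts 18:30 at or after T8 ends 16:00 → clear.
T8 overlaps T3, T4.

Yes — it overlaps T3, T4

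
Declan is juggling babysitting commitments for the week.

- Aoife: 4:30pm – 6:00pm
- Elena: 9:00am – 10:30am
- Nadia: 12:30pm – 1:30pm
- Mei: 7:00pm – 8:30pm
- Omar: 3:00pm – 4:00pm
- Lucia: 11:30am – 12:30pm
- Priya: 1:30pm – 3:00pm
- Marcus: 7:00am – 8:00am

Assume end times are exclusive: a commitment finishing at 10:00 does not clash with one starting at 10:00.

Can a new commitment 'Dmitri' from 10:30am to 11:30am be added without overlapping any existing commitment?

Yes — the slot is free

Marcus: ends 8:00am at or before Dmitri starts 10:30am → clear.
Elena: ends 10:30am at or before Dmitri starts 10:30am → clear.
Lucia: starts 11:30am at or after Dmitri ends 11:30am → clear.
Nadia: starts 12:30pm at or after Dmitri ends 11:30am → clear.
Priya: starts 1:30pm at or after Dmitri ends 11:30am → clear.
Omar: starts 3:00pm at or after Dmitri ends 11:30am → clear.
Aoife: starts 4:30pm at or after Dmitri ends 11:30am → clear.
Mei: starts 7:00pm at or after Dmitri ends 11:30am → clear.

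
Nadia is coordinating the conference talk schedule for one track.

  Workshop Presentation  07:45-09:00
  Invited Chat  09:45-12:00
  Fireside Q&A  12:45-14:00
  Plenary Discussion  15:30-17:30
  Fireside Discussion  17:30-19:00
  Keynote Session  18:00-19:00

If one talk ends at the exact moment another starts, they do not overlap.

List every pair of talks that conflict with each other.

Sorted by start: Workshop Presentation, Invited Chat, Fireside Q&A, Plenary Discussion, Fireside Discussion, Keynote Session.
Invited Chat starts after Workshop Presentation ends, so Workshop Presentation has no further overlaps.
Fireside Q&A starts after Invited Chat ends, so Invited Chat has no further overlaps.
Plenary Discussion starts after Fireside Q&A ends, so Fireside Q&A has no further overlaps.
Fireside Discussion starts exactly when Plenary Discussion ends (back-to-back, no overlap), so Plenary Discussion has no further overlaps.
Keynote Session starts before Fireside Discussion ends → Fireside Discussion and Keynote Session overlap.

Fireside Discussion & Keynote Session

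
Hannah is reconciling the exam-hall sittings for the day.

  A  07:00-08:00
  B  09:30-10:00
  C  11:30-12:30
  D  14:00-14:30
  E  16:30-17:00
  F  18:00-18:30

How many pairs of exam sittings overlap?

Sorted by start: A, B, C, D, E, F.
B starts after A ends, so nothing later overlaps A either.
C starts after B ends, so nothing later overlaps B either.
D starts after C ends, so nothing later overlaps C either.
E starts after D ends, so nothing later overlaps D either.
F starts after E ends.
No pair overlaps.

0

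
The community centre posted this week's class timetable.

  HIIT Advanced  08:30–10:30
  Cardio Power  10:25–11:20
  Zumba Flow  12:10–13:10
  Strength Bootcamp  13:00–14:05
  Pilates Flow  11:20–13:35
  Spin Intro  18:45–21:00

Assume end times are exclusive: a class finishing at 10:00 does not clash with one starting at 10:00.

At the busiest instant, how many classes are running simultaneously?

3

Walk through starts and ends in time order (an end at T is processed before a start at T):
08:30 start HIIT Advanced → 1
10:25 start Cardio Power → 2
10:30 end HIIT Advanced → 1
11:20 end Cardio Power → 0
11:20 start Pilates Flow → 1
12:10 start Zumba Flow → 2
13:00 start Strength Bootcamp → 3
13:10 end Zumba Flow → 2
13:35 end Pilates Flow → 1
14:05 end Strength Bootcamp → 0
18:45 start Spin Intro → 1
21:00 end Spin Intro → 0
Peak is 3, at 13:00 (Pilates Flow, Strength Bootcamp, Zumba Flow).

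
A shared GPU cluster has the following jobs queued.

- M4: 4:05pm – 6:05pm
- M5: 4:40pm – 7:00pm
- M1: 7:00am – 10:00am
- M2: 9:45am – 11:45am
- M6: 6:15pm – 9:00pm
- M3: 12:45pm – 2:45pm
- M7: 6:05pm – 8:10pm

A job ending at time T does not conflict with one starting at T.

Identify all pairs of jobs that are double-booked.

Sorted by start: M1, M2, M3, M4, M5, M7, M6.
M2 starts before M1 ends → M1 and M2 overlap.
M3 starts after M1 ends; M1 is clear from here.
M3 starts after M2 ends; M2 is clear from here.
M4 starts after M3 ends; M3 is clear from here.
M5 starts before M4 ends → M4 and M5 overlap.
M7 starts exactly when M4 ends (back-to-back, no overlap); M4 is clear from here.
M7 starts before M5 ends → M5 and M7 overlap.
M6 starts before M5 ends → M5 and M6 overlap.
M6 starts before M7 ends → M7 and M6 overlap.

M1 & M2, M4 & M5, M5 & M6, M5 & M7, M6 & M7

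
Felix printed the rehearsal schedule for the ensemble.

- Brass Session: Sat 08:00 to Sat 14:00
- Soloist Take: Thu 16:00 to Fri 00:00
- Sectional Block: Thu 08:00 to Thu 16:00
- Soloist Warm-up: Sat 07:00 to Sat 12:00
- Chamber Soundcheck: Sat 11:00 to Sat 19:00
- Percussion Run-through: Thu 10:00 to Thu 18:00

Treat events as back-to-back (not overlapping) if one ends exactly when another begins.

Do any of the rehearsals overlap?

Check each pair: they overlap iff neither finishes before the other starts.
Sorted by start: Sectional Block, Percussion Run-through, Soloist Take, Soloist Warm-up, Brass Session, Chamber Soundcheck.
Percussion Run-through starts before Sectional Block ends → Sectional Block and Percussion Run-through overlap.
That's a conflict, so the schedule is not conflict-free.

Yes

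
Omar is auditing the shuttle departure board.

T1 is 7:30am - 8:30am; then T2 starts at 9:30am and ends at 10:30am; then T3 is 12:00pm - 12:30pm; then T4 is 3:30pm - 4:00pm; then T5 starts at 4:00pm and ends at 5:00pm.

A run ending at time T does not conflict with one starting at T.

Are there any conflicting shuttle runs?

No

Sorted by start: T1, T2, T3, T4, T5.
T2 starts after T1 ends; T1 is clear from here.
T3 starts after T2 ends; T2 is clear from here.
T4 starts after T3 ends; T3 is clear from here.
T5 starts exactly when T4 ends (back-to-back, no overlap).
Every pair is clear; the schedule has no overlaps.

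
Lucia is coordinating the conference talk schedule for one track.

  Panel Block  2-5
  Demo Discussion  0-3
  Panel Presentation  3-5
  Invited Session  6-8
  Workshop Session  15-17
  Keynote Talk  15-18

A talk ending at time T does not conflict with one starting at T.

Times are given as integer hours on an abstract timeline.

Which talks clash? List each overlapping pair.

Sorted by start: Demo Discussion, Panel Block, Panel Presentation, Invited Session, Workshop Session, Keynote Talk.
Panel Block starts before Demo Discussion ends → Demo Discussion and Panel Block overlap.
Panel Presentation starts exactly when Demo Discussion ends (back-to-back, no overlap), so nothing later overlaps Demo Discussion either.
Panel Presentation starts before Panel Block ends → Panel Block and Panel Presentation overlap.
Invited Session starts after Panel Block ends, so nothing later overlaps Panel Block either.
Invited Session starts after Panel Presentation ends, so nothing later overlaps Panel Presentation either.
Workshop Session starts after Invited Session ends, so nothing later overlaps Invited Session either.
Keynote Talk starts before Workshop Session ends → Workshop Session and Keynote Talk overlap.

Demo Discussion & Panel Block, Keynote Talk & Workshop Session, Panel Block & Panel Presentation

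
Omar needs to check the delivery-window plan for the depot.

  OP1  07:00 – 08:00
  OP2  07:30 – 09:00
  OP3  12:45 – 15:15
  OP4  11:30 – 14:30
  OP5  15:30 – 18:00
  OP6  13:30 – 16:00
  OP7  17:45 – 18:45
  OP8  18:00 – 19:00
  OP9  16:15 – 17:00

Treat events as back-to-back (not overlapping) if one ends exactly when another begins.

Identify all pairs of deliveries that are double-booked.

OP1 & OP2, OP3 & OP4, OP3 & OP6, OP4 & OP6, OP5 & OP6, OP5 & OP7, OP5 & OP9, OP7 & OP8

Sorted by start: OP1, OP2, OP4, OP3, OP6, OP5, OP9, OP7, OP8.
OP2 starts before OP1 ends → OP1 and OP2 overlap.
OP4 starts after OP1 ends; OP1 is clear from here.
OP4 starts after OP2 ends; OP2 is clear from here.
OP3 starts before OP4 ends → OP4 and OP3 overlap.
OP6 starts before OP4 ends → OP4 and OP6 overlap.
OP5 starts after OP4 ends; OP4 is clear from here.
OP6 starts before OP3 ends → OP3 and OP6 overlap.
OP5 starts after OP3 ends; OP3 is clear from here.
OP5 starts before OP6 ends → OP6 and OP5 overlap.
OP9 starts after OP6 ends; OP6 is clear from here.
OP9 starts before OP5 ends → OP5 and OP9 overlap.
OP7 starts before OP5 ends → OP5 and OP7 overlap.
OP8 starts exactly when OP5 ends (back-to-back, no overlap).
OP7 starts after OP9 ends; OP9 is clear from here.
OP8 starts before OP7 ends → OP7 and OP8 overlap.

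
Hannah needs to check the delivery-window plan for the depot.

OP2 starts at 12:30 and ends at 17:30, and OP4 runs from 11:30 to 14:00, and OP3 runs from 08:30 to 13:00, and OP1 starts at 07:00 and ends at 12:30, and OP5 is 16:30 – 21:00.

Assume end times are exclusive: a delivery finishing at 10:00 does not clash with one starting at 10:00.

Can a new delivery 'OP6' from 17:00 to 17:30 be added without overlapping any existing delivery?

No — it overlaps OP2, OP5

OP1: ends 12:30 at or before OP6 starts 17:00 → clear.
OP3: ends 13:00 at or before OP6 starts 17:00 → clear.
OP4: ends 14:00 at or before OP6 starts 17:00 → clear.
OP2: starts 12:30 before OP6 ends 17:30, and ends 17:30 after OP6 starts 17:00 → overlap.
OP5: starts 16:30 before OP6 ends 17:30, and ends 21:00 after OP6 starts 17:00 → overlap.
OP6 overlaps OP2, OP5.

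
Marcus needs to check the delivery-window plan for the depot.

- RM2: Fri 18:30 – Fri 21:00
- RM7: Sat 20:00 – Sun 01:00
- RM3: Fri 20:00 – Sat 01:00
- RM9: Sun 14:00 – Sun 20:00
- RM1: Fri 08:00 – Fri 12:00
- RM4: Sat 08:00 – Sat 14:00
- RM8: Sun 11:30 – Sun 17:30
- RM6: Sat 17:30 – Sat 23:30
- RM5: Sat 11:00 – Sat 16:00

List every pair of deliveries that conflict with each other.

Sorted by start: RM1, RM2, RM3, RM4, RM5, RM6, RM7, RM8, RM9.
RM2 starts after RM1 ends, so RM1 has no further overlaps.
RM3 starts before RM2 ends → RM2 and RM3 overlap.
RM4 starts after RM2 ends, so RM2 has no further overlaps.
RM4 starts after RM3 ends, so RM3 has no further overlaps.
RM5 starts before RM4 ends → RM4 and RM5 overlap.
RM6 starts after RM4 ends, so RM4 has no further overlaps.
RM6 starts after RM5 ends, so RM5 has no further overlaps.
RM7 starts before RM6 ends → RM6 and RM7 overlap.
RM8 starts after RM6 ends, so RM6 has no further overlaps.
RM8 starts after RM7 ends, so RM7 has no further overlaps.
RM9 starts before RM8 ends → RM8 and RM9 overlap.

RM2 & RM3, RM4 & RM5, RM6 & RM7, RM8 & RM9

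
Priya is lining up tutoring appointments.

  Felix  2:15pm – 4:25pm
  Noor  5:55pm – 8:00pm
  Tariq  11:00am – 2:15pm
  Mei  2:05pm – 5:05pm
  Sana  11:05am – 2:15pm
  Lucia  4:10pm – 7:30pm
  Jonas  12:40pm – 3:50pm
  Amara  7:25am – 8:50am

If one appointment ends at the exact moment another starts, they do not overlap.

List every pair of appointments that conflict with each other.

Sorted by start: Amara, Tariq, Sana, Jonas, Mei, Felix, Lucia, Noor.
Tariq starts after Amara ends — done with Amara.
Sana starts before Tariq ends → Tariq and Sana overlap.
Jonas starts before Tariq ends → Tariq and Jonas overlap.
Mei starts before Tariq ends → Tariq and Mei overlap.
Felix starts exactly when Tariq ends (back-to-back, no overlap) — done with Tariq.
Jonas starts before Sana ends → Sana and Jonas overlap.
Mei starts before Sana ends → Sana and Mei overlap.
Felix starts exactly when Sana ends (back-to-back, no overlap) — done with Sana.
Mei starts before Jonas ends → Jonas and Mei overlap.
Felix starts before Jonas ends → Jonas and Felix overlap.
Lucia starts after Jonas ends — done with Jonas.
Felix starts before Mei ends → Mei and Felix overlap.
Lucia starts before Mei ends → Mei and Lucia overlap.
Noor starts after Mei ends.
Lucia starts before Felix ends → Felix and Lucia overlap.
Noor starts after Felix ends.
Noor starts before Lucia ends → Lucia and Noor overlap.

Felix & Jonas, Felix & Lucia, Felix & Mei, Jonas & Mei, Jonas & Sana, Jonas & Tariq, Lucia & Mei, Lucia & Noor, Mei & Sana, Mei & Tariq, Sana & Tariq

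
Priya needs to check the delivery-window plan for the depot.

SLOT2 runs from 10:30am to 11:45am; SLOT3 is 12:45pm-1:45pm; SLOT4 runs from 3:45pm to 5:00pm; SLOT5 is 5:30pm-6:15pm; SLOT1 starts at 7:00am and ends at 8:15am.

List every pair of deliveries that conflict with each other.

Sorted by start: SLOT1, SLOT2, SLOT3, SLOT4, SLOT5.
SLOT2 starts after SLOT1 ends — done with SLOT1.
SLOT3 starts after SLOT2 ends — done with SLOT2.
SLOT4 starts after SLOT3 ends — done with SLOT3.
SLOT5 starts after SLOT4 ends.

no conflicts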